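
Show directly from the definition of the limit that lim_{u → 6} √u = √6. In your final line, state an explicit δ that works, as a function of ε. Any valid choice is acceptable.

Fix ε > 0. We want δ > 0 such that 0 < |u − 6| < δ implies |√u − √6| < ε.
Rationalise: √u − √6 = (u − 6)/(√u + √6), so |√u − √6| = |u − 6|/(√u + √6).
Restrict δ ≤ 6 so that |u − 6| < 6 forces u > 0, and then √u + √6 > √6.
Hence |√u − √6| < |u − 6|/√6, which is < ε once |u − 6| < √6·ε.
Take δ = min(6, √6·ε). If 0 < |u − 6| < δ then u > 0 and |√u − √6| < |u − 6|/√6 < ε.

δ = min(6, √6·ε)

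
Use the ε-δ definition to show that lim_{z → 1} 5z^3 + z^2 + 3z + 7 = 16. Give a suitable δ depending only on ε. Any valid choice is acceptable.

Let ε > 0 be given. We want δ > 0 such that 0 < |z − 1| < δ implies |(5z^3 + z^2 + 3z + 7) − 16| < ε.
(5z^3 + z^2 + 3z + 7) − 16 = 5z^3 + z^2 + 3z - 9 = (z − 1)(5z^2 + 6z + 9).
So |(5z^3 + z^2 + 3z + 7) − 16| = |z − 1|·|5z^2 + 6z + 9|.
Require δ ≤ 2. Then |z − 1| < 2 gives |z| < 3, and by the triangle inequality |5z^2 + 6z + 9| ≤ 5·3^2 + 6·3 + 9 = 72.
Hence |(5z^3 + z^2 + 3z + 7) − 16| ≤ 72|z − 1| < ε provided |z − 1| < ε/72.
Choosing δ = min(2, ε/72) ensures both conditions, hence |(5z^3 + z^2 + 3z + 7) − 16| < ε.

δ = min(2, ε/72)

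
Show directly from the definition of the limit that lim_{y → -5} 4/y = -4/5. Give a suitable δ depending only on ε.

δ = min(5/2, (25/8)ε)

Let ε > 0. We seek δ > 0 such that 0 < |y + 5| < δ implies |4/y + 4/5| < ε.
|4/y + 4/5| = 4·|-5 − y|/(5·|y|) = 4|y + 5|/(5|y|).
Require δ ≤ 5/2 so that |y| > 5 − 5/2 = 5/2, hence 5|y| > 25/2.
Then |4/y + 4/5| < 4|y + 5|/(25/2), which is < ε when |y + 5| < (25/8)ε.
Take δ = min(5/2, (25/8)ε). Then 0 < |y + 5| < δ gives both |y + 5| < 5/2 and |y + 5| < (25/8)ε, so |4/y + 4/5| < ε.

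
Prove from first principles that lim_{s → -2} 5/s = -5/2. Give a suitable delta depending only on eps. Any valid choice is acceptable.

Suppose eps > 0. We seek delta > 0 such that 0 < |s + 2| < delta implies |5/s + 5/2| < eps.
|5/s + 5/2| = 5·|-2 − s|/(2·|s|) = 5|s + 2|/(2|s|).
Restrict delta ≤ 1. Then |s + 2| < 1 gives |s| > 1, so 2|s| > 2.
Then |5/s + 5/2| < 5|s + 2|/2, which is < eps when |s + 2| < (2/5)eps.
Take delta = min(1, (2/5)eps). Then 0 < |s + 2| < delta gives both |s + 2| < 1 and |s + 2| < (2/5)eps, so |5/s + 5/2| < eps.

delta = min(1, (2/5)eps)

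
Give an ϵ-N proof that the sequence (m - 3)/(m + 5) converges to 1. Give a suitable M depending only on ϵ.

Let ϵ > 0. For m ≥ 1, |(m - 3)/(m + 5) − 1| = |-8|/((m + 5)) = 8/((m + 5)).
Since m + 5 ≥ m for m ≥ 1, this is ≤ 8/(m) = 8/m.
So |(m - 3)/(m + 5) − 1| < ϵ whenever m > 8/ϵ.
Take M = 8/ϵ. If m > M then |(m - 3)/(m + 5) − 1| ≤ 8/m < ϵ.

M = 8/ϵ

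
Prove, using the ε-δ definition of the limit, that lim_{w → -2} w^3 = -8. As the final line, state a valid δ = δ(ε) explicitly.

Let ε > 0 be given. We seek δ > 0 with 0 < |w + 2| < δ ⇒ |w^3 + 8| < ε.
Factor: w^3 + 8 = (w + 2)(w^2 - 2w + 4), so |w^3 + 8| = |w + 2|·|w^2 - 2w + 4|.
Impose δ ≤ 1 so that |w| < 3; then |w^2 - 2w + 4| ≤ 19.
Hence |w^3 + 8| ≤ 19|w + 2|, which is < ε once |w + 2| < ε/19.
Take δ = min(1, ε/19). If 0 < |w + 2| < δ then both bounds hold and |w^3 + 8| ≤ 19|w + 2| < 19·(ε/19) = ε.

δ = min(1, ε/19)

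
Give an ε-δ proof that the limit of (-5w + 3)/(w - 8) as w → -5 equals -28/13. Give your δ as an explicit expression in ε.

δ = min(13/2, (169/74)ε)

Let ε > 0. We want δ > 0 with 0 < |w + 5| < δ ⇒ |(-5w + 3)/(w - 8) + 28/13| < ε.
Combining over a common denominator, (-5w + 3)/(w - 8) + 28/13 = [(-5w + 3)·(-13) − 28·(w - 8)] / [(-13)·(w - 8)] = 37(w + 5) / ((-13)(w - 8)).
So |(-5w + 3)/(w - 8) + 28/13| = 37|w + 5| / (13·|w − 8|).
Require δ ≤ 13/2, so |w − 8| ≥ |-13| − |w + 5| > 13 − 13/2 = 13/2.
Hence |(-5w + 3)/(w - 8) + 28/13| < 37|w + 5|/(13·(13/2)) = (74/169)|w + 5|, which is < ε once |w + 5| < (169/74)ε.
Take δ = min(13/2, (169/74)ε). Then 0 < |w + 5| < δ forces both bounds, so |(-5w + 3)/(w - 8) + 28/13| < ε.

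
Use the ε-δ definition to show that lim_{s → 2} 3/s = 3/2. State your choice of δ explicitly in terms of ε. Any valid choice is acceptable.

δ = min(1, (2/3)ε)

Let ε > 0. We seek δ > 0 such that 0 < |s − 2| < δ implies |3/s − (3/2)| < ε.
|3/s − (3/2)| = 3·|2 − s|/(2·|s|) = 3|s − 2|/(2|s|).
Require δ ≤ 1 so that |s| > 2 − 1 = 1, hence 2|s| > 2.
Then |3/s − (3/2)| < 3|s − 2|/2, which is < ε when |s − 2| < (2/3)ε.
Take δ = min(1, (2/3)ε). Then 0 < |s − 2| < δ gives both |s − 2| < 1 and |s − 2| < (2/3)ε, so |3/s − (3/2)| < ε.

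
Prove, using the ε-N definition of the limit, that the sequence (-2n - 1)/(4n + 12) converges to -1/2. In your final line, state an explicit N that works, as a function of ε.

Suppose ε > 0. For n ≥ 1, |(-2n - 1)/(4n + 12) + 1/2| = |20|/(4(4n + 12)) = 20/(4(4n + 12)).
Since 4n + 12 ≥ 4n for n ≥ 1, this is ≤ 20/(4·4n) = (5/4)/n.
So |(-2n - 1)/(4n + 12) + 1/2| < ε whenever n > (5/4)/ε.
Take N = (5/4)/ε. If n > N then |(-2n - 1)/(4n + 12) + 1/2| ≤ (5/4)/n < ε.

N = (5/4)/ε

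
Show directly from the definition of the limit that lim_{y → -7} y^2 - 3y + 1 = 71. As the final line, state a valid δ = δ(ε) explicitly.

Fix ε > 0. We want δ > 0 such that 0 < |y + 7| < δ implies |(y^2 - 3y + 1) − 71| < ε.
(y^2 - 3y + 1) − 71 = y^2 - 3y - 70 = (y + 7)(y - 10).
So |(y^2 - 3y + 1) − 71| = |y + 7|·|y - 10|.
Require δ ≤ 1. Then |y + 7| < 1 gives |y| < 8, and by the triangle inequality |y - 10| ≤ 8 + 10 = 18.
Hence |(y^2 - 3y + 1) − 71| ≤ 18|y + 7| < ε provided |y + 7| < ε/18.
Take δ = min(1, ε/18). Then 0 < |y + 7| < δ gives both |y + 7| < 1 and |y + 7| < ε/18, so |(y^2 - 3y + 1) − 71| < ε.

δ = min(1, ε/18)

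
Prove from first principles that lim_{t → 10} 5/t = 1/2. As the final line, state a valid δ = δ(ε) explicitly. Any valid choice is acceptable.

Suppose ε > 0. We seek δ > 0 such that 0 < |t − 10| < δ implies |5/t − (1/2)| < ε.
|5/t − (1/2)| = 5·|10 − t|/(10·|t|) = 5|t − 10|/(10|t|).
Restrict δ ≤ 5. Then |t − 10| < 5 gives |t| > 5, so 10|t| > 50.
Then |5/t − (1/2)| < 5|t − 10|/50, which is < ε when |t − 10| < 10ε.
Take δ = min(5, 10ε). Then 0 < |t − 10| < δ gives both |t − 10| < 5 and |t − 10| < 10ε, so |5/t − (1/2)| < ε.

δ = min(5, 10ε)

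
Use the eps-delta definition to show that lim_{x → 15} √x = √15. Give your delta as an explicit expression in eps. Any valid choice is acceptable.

delta = min(15, √15·eps)

Fix eps > 0. We want delta > 0 such that 0 < |x − 15| < delta implies |√x − √15| < eps.
Multiplying by the conjugate, |√x − √15| = |x − 15|/(√x + √15).
Restrict delta ≤ 15 so that |x − 15| < 15 forces x > 0, and then √x + √15 > √15.
Hence |√x − √15| < |x − 15|/√15, which is < eps once |x − 15| < √15·eps.
Take delta = min(15, √15·eps). If 0 < |x − 15| < delta then x > 0 and |√x − √15| < |x − 15|/√15 < eps.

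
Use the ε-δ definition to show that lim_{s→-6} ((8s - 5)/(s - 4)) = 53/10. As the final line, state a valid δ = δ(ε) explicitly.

Let ε > 0 be given. We want δ > 0 with 0 < |s + 6| < δ ⇒ |(8s - 5)/(s - 4) − (53/10)| < ε.
Combining over a common denominator, (8s - 5)/(s - 4) − (53/10) = [(8s - 5)·(-10) − (-53)·(s - 4)] / [(-10)·(s - 4)] = -27(s + 6) / ((-10)(s - 4)).
So |(8s - 5)/(s - 4) − (53/10)| = 27|s + 6| / (10·|s − 4|).
Require δ ≤ 5, so |s − 4| ≥ |-10| − |s + 6| > 10 − 5 = 5.
Hence |(8s - 5)/(s - 4) − (53/10)| < 27|s + 6|/(10·5) = (27/50)|s + 6|, which is < ε once |s + 6| < (50/27)ε.
Take δ = min(5, (50/27)ε). Then 0 < |s + 6| < δ forces both bounds, so |(8s - 5)/(s - 4) − (53/10)| < ε.

δ = min(5, (50/27)ε)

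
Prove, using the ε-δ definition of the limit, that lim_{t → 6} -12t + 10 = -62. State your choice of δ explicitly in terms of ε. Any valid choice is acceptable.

δ = ε/12

Fix ε > 0. We need δ > 0 so that 0 < |t − 6| < δ implies |(-12t + 10) + 62| < ε.
Since (-12t + 10) + 62 = -12(t − 6), we have |(-12t + 10) + 62| = 12|t − 6|.
Thus it suffices that |t − 6| < ε/12.
Take δ = ε/12. If 0 < |t − 6| < δ then |(-12t + 10) + 62| = 12|t − 6| < 12·(ε/12) = ε.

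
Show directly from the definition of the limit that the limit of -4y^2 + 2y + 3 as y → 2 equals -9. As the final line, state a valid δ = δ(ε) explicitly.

δ = min(2, ε/22)

Suppose ε > 0. We want δ > 0 such that 0 < |y − 2| < δ implies |(-4y^2 + 2y + 3) + 9| < ε.
(-4y^2 + 2y + 3) + 9 = -4y^2 + 2y + 12 = (y − 2)(-4y - 6).
So |(-4y^2 + 2y + 3) + 9| = |y − 2|·|-4y - 6|.
Assume first that |y − 2| < 2, so |y| < 4. Then |-4y - 6| ≤ 4·4 + 6 = 22.
Hence |(-4y^2 + 2y + 3) + 9| ≤ 22|y − 2| < ε provided |y − 2| < ε/22.
Choosing δ = min(2, ε/22) ensures both conditions, hence |(-4y^2 + 2y + 3) + 9| < ε.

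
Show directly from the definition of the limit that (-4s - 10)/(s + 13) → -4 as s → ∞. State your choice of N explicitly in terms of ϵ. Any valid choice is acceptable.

N = 42/ϵ

Suppose ϵ > 0. We seek N > 0 such that s > N implies |(-4s - 10)/(s + 13) + 4| < ϵ.
(-4s - 10)/(s + 13) + 4 = ((-4s - 10) − (-4)(s + 13)) / ((s + 13)) = 42/((s + 13)).
For s > 0 we have s + 13 > s, so |(-4s - 10)/(s + 13) + 4| = 42/((s + 13)) < 42/(s) = 42/s.
Thus |(-4s - 10)/(s + 13) + 4| < ϵ whenever s > 42/ϵ.
Take N = 42/ϵ. If s > N then |(-4s - 10)/(s + 13) + 4| < 42/s < ϵ.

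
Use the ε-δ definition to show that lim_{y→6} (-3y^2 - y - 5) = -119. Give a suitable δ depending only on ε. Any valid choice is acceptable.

δ = min(2, ε/43)

Suppose ε > 0. We want δ > 0 such that 0 < |y − 6| < δ implies |(-3y^2 - y - 5) + 119| < ε.
(-3y^2 - y - 5) + 119 = -3y^2 - y + 114 = (y − 6)(-3y - 19).
So |(-3y^2 - y - 5) + 119| = |y − 6|·|-3y - 19|.
Require δ ≤ 2. Then |y − 6| < 2 gives |y| < 8, and by the triangle inequality |-3y - 19| ≤ 3·8 + 19 = 43.
Hence |(-3y^2 - y - 5) + 119| ≤ 43|y − 6| < ε provided |y − 6| < ε/43.
Take δ = min(2, ε/43). Then 0 < |y − 6| < δ gives both |y − 6| < 2 and |y − 6| < ε/43, so |(-3y^2 - y - 5) + 119| < ε.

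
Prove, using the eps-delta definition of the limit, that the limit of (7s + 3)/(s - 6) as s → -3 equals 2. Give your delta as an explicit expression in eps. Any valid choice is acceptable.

delta = min(9/2, (9/10)eps)

Let eps > 0 be given. We want delta > 0 with 0 < |s + 3| < delta ⇒ |(7s + 3)/(s - 6) − 2| < eps.
Combining over a common denominator, (7s + 3)/(s - 6) − 2 = [(7s + 3)·(-9) − (-18)·(s - 6)] / [(-9)·(s - 6)] = -45(s + 3) / ((-9)(s - 6)).
So |(7s + 3)/(s - 6) − 2| = 45|s + 3| / (9·|s − 6|).
Restrict delta ≤ 9/2. Then |s + 3| < 9/2 gives |s − 6| = |(s + 3) + (-9)| ≥ 9 − 9/2 = 9/2.
Hence |(7s + 3)/(s - 6) − 2| < 45|s + 3|/(9·(9/2)) = (10/9)|s + 3|, which is < eps once |s + 3| < (9/10)eps.
Take delta = min(9/2, (9/10)eps). Then 0 < |s + 3| < delta forces both bounds, so |(7s + 3)/(s - 6) − 2| < eps.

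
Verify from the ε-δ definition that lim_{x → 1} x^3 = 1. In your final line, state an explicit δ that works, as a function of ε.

Let ε > 0 be given. We seek δ > 0 with 0 < |x − 1| < δ ⇒ |x^3 − 1| < ε.
Factor: x^3 − 1 = (x − 1)(x^2 + x + 1), so |x^3 − 1| = |x − 1|·|x^2 + x + 1|.
Restrict δ ≤ 1. Then |x − 1| < 1 gives |x| < 2, so by the triangle inequality |x^2 + x + 1| ≤ 2^2 + 2 + 1 = 7.
Hence |x^3 − 1| ≤ 7|x − 1|, which is < ε once |x − 1| < ε/7.
Take δ = min(1, ε/7). If 0 < |x − 1| < δ then both bounds hold and |x^3 − 1| ≤ 7|x − 1| < 7·(ε/7) = ε.

δ = min(1, ε/7)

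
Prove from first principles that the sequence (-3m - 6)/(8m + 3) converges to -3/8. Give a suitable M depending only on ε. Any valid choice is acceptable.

M = (39/64)/ε

Let ε > 0 be given. For m ≥ 1, |(-3m - 6)/(8m + 3) + 3/8| = |-39|/(8(8m + 3)) = 39/(8(8m + 3)).
Since 8m + 3 ≥ 8m for m ≥ 1, this is ≤ 39/(8·8m) = (39/64)/m.
So |(-3m - 6)/(8m + 3) + 3/8| < ε whenever m > (39/64)/ε.
Take M = (39/64)/ε. If m > M then |(-3m - 6)/(8m + 3) + 3/8| ≤ (39/64)/m < ε.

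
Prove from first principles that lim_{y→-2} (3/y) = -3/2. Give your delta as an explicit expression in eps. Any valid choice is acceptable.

Let eps > 0 be given. We seek delta > 0 such that 0 < |y + 2| < delta implies |3/y + 3/2| < eps.
|3/y + 3/2| = 3·|-2 − y|/(2·|y|) = 3|y + 2|/(2|y|).
Restrict delta ≤ 1. Then |y + 2| < 1 gives |y| > 1, so 2|y| > 2.
Then |3/y + 3/2| < 3|y + 2|/2, which is < eps when |y + 2| < (2/3)eps.
Take delta = min(1, (2/3)eps). Then 0 < |y + 2| < delta gives both |y + 2| < 1 and |y + 2| < (2/3)eps, so |3/y + 3/2| < eps.

delta = min(1, (2/3)eps)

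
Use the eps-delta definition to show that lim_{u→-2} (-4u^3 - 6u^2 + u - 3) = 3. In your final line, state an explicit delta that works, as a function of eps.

Suppose eps > 0. We want delta > 0 such that 0 < |u + 2| < delta implies |(-4u^3 - 6u^2 + u - 3) − 3| < eps.
(-4u^3 - 6u^2 + u - 3) − 3 = -4u^3 - 6u^2 + u - 6 = (u + 2)(-4u^2 + 2u - 3).
So |(-4u^3 - 6u^2 + u - 3) − 3| = |u + 2|·|-4u^2 + 2u - 3|.
Require delta ≤ 1. Then |u + 2| < 1 gives |u| < 3, and by the triangle inequality |-4u^2 + 2u - 3| ≤ 4·3^2 + 2·3 + 3 = 45.
Hence |(-4u^3 - 6u^2 + u - 3) − 3| ≤ 45|u + 2| < eps provided |u + 2| < eps/45.
Choosing delta = min(1, eps/45) ensures both conditions, hence |(-4u^3 - 6u^2 + u - 3) − 3| < eps.

delta = min(1, eps/45)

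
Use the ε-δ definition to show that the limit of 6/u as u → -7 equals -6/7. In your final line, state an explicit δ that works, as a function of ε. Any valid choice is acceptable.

δ = min(7/2, (49/12)ε)

Fix ε > 0. We seek δ > 0 such that 0 < |u + 7| < δ implies |6/u + 6/7| < ε.
|6/u + 6/7| = 6·|-7 − u|/(7·|u|) = 6|u + 7|/(7|u|).
Restrict δ ≤ 7/2. Then |u + 7| < 7/2 gives |u| > 7/2, so 7|u| > 49/2.
Then |6/u + 6/7| < 6|u + 7|/(49/2), which is < ε when |u + 7| < (49/12)ε.
Take δ = min(7/2, (49/12)ε). Then 0 < |u + 7| < δ gives both |u + 7| < 7/2 and |u + 7| < (49/12)ε, so |6/u + 6/7| < ε.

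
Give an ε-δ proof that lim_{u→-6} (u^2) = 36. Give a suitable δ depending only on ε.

δ = min(1, ε/13)

Let ε > 0 be given. We seek δ > 0 with 0 < |u + 6| < δ ⇒ |u^2 − 36| < ε.
Factor: u^2 − 36 = (u + 6)(u - 6), so |u^2 − 36| = |u + 6|·|u - 6|.
Restrict δ ≤ 1. Then |u + 6| < 1 gives |u| < 7, so by the triangle inequality |u - 6| ≤ 7 + 6 = 13.
Hence |u^2 − 36| ≤ 13|u + 6|, which is < ε once |u + 6| < ε/13.
Take δ = min(1, ε/13). If 0 < |u + 6| < δ then both bounds hold and |u^2 − 36| ≤ 13|u + 6| < 13·(ε/13) = ε.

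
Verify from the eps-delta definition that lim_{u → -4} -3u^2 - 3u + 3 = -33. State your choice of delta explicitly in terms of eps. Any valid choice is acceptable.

delta = min(1, eps/24)

Fix eps > 0. We want delta > 0 such that 0 < |u + 4| < delta implies |(-3u^2 - 3u + 3) + 33| < eps.
(-3u^2 - 3u + 3) + 33 = -3u^2 - 3u + 36 = (u + 4)(-3u + 9).
So |(-3u^2 - 3u + 3) + 33| = |u + 4|·|-3u + 9|.
Require delta ≤ 1. Then |u + 4| < 1 gives |u| < 5, and by the triangle inequality |-3u + 9| ≤ 3·5 + 9 = 24.
Hence |(-3u^2 - 3u + 3) + 33| ≤ 24|u + 4| < eps provided |u + 4| < eps/24.
Choosing delta = min(1, eps/24) ensures both conditions, hence |(-3u^2 - 3u + 3) + 33| < eps.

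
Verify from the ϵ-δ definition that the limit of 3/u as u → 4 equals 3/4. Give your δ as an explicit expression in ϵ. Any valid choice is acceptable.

Let ϵ > 0. We seek δ > 0 such that 0 < |u − 4| < δ implies |3/u − (3/4)| < ϵ.
|3/u − (3/4)| = 3·|4 − u|/(4·|u|) = 3|u − 4|/(4|u|).
Require δ ≤ 2 so that |u| > 4 − 2 = 2, hence 4|u| > 8.
Then |3/u − (3/4)| < 3|u − 4|/8, which is < ϵ when |u − 4| < (8/3)ϵ.
Take δ = min(2, (8/3)ϵ). Then 0 < |u − 4| < δ gives both |u − 4| < 2 and |u − 4| < (8/3)ϵ, so |3/u − (3/4)| < ϵ.

δ = min(2, (8/3)ϵ)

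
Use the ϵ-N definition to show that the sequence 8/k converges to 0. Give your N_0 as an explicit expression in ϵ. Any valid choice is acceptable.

N_0 = 8/ϵ

Suppose ϵ > 0. For k ≥ 1, |8/k − 0| = 8/(k) ≤ 8/k.
We need 8/k < ϵ, i.e. k > 8/ϵ.
Take N_0 = 8/ϵ. If k > N_0 then |8/k| ≤ 8/k < ϵ.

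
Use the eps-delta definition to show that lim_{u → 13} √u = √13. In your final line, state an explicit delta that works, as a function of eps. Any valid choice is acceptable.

Let eps > 0. We want delta > 0 such that 0 < |u − 13| < delta implies |√u − √13| < eps.
Rationalise: √u − √13 = (u − 13)/(√u + √13), so |√u − √13| = |u − 13|/(√u + √13).
Restrict delta ≤ 13 so that |u − 13| < 13 forces u > 0, and then √u + √13 > √13.
Hence |√u − √13| < |u − 13|/√13, which is < eps once |u − 13| < √13·eps.
Take delta = min(13, √13·eps). If 0 < |u − 13| < delta then u > 0 and |√u − √13| < |u − 13|/√13 < eps.

delta = min(13, √13·eps)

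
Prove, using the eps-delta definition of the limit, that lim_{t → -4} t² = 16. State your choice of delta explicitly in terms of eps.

delta = min(2, eps/10)

Suppose eps > 0. We seek delta > 0 with 0 < |t + 4| < delta ⇒ |t² − 16| < eps.
Factor: t² − 16 = (t + 4)(t - 4), so |t² − 16| = |t + 4|·|t - 4|.
Restrict delta ≤ 2. Then |t + 4| < 2 gives |t| < 6, so by the triangle inequality |t - 4| ≤ 6 + 4 = 10.
Hence |t² − 16| ≤ 10|t + 4|, which is < eps once |t + 4| < eps/10.
Take delta = min(2, eps/10). If 0 < |t + 4| < delta then both bounds hold and |t² − 16| ≤ 10|t + 4| < 10·(eps/10) = eps.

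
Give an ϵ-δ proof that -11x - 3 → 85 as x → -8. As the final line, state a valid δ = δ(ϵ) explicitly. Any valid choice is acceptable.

δ = ϵ/11

Let ϵ > 0 be given. We need δ > 0 so that 0 < |x + 8| < δ implies |(-11x - 3) − 85| < ϵ.
Since (-11x - 3) − 85 = -11(x + 8), we have |(-11x - 3) − 85| = 11|x + 8|.
So 11|x + 8| < ϵ exactly when |x + 8| < ϵ/11.
Choosing δ = ϵ/11 gives |(-11x - 3) − 85| = 11|x + 8| < ϵ whenever |x + 8| < δ.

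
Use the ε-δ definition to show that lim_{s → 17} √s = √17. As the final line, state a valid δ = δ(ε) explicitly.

δ = min(17, √17·ε)

Let ε > 0 be given. We want δ > 0 such that 0 < |s − 17| < δ implies |√s − √17| < ε.
Multiplying by the conjugate, |√s − √17| = |s − 17|/(√s + √17).
Restrict δ ≤ 17 so that |s − 17| < 17 forces s > 0, and then √s + √17 > √17.
Hence |√s − √17| < |s − 17|/√17, which is < ε once |s − 17| < √17·ε.
Take δ = min(17, √17·ε). If 0 < |s − 17| < δ then s > 0 and |√s − √17| < |s − 17|/√17 < ε.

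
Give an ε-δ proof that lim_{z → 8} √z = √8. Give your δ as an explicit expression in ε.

Let ε > 0 be given. We want δ > 0 such that 0 < |z − 8| < δ implies |√z − √8| < ε.
Multiplying by the conjugate, |√z − √8| = |z − 8|/(√z + √8).
Restrict δ ≤ 8 so that |z − 8| < 8 forces z > 0, and then √z + √8 > √8.
Hence |√z − √8| < |z − 8|/√8, which is < ε once |z − 8| < √8·ε.
Take δ = min(8, √8·ε). If 0 < |z − 8| < δ then z > 0 and |√z − √8| < |z − 8|/√8 < ε.

δ = min(8, √8·ε)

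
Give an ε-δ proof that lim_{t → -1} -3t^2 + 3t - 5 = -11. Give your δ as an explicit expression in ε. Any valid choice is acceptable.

δ = min(1, ε/12)

Fix ε > 0. We want δ > 0 such that 0 < |t + 1| < δ implies |(-3t^2 + 3t - 5) + 11| < ε.
(-3t^2 + 3t - 5) + 11 = -3t^2 + 3t + 6 = (t + 1)(-3t + 6).
So |(-3t^2 + 3t - 5) + 11| = |t + 1|·|-3t + 6|.
Assume first that |t + 1| < 1, so |t| < 2. Then |-3t + 6| ≤ 3·2 + 6 = 12.
Hence |(-3t^2 + 3t - 5) + 11| ≤ 12|t + 1| < ε provided |t + 1| < ε/12.
Choosing δ = min(1, ε/12) ensures both conditions, hence |(-3t^2 + 3t - 5) + 11| < ε.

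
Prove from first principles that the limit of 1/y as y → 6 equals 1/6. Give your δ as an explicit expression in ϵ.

δ = min(3, 18ϵ)

Let ϵ > 0 be given. We seek δ > 0 such that 0 < |y − 6| < δ implies |1/y − (1/6)| < ϵ.
|1/y − (1/6)| = |6 − y|/(6·|y|) = |y − 6|/(6|y|).
Require δ ≤ 3 so that |y| > 6 − 3 = 3, hence 6|y| > 18.
Then |1/y − (1/6)| < |y − 6|/18, which is < ϵ when |y − 6| < 18ϵ.
Take δ = min(3, 18ϵ). Then 0 < |y − 6| < δ gives both |y − 6| < 3 and |y − 6| < 18ϵ, so |1/y − (1/6)| < ϵ.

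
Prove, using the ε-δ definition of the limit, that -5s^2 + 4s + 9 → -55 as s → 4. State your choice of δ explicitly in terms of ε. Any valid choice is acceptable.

δ = min(2, ε/46)

Fix ε > 0. We want δ > 0 such that 0 < |s − 4| < δ implies |(-5s^2 + 4s + 9) + 55| < ε.
(-5s^2 + 4s + 9) + 55 = -5s^2 + 4s + 64 = (s − 4)(-5s - 16).
So |(-5s^2 + 4s + 9) + 55| = |s − 4|·|-5s - 16|.
Assume first that |s − 4| < 2, so |s| < 6. Then |-5s - 16| ≤ 5·6 + 16 = 46.
Hence |(-5s^2 + 4s + 9) + 55| ≤ 46|s − 4| < ε provided |s − 4| < ε/46.
Choosing δ = min(2, ε/46) ensures both conditions, hence |(-5s^2 + 4s + 9) + 55| < ε.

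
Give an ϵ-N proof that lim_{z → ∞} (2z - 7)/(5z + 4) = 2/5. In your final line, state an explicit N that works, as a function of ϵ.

N = (43/25)/ϵ

Suppose ϵ > 0. We seek N > 0 such that z > N implies |(2z - 7)/(5z + 4) − (2/5)| < ϵ.
(2z - 7)/(5z + 4) − (2/5) = (5(2z - 7) − 2(5z + 4)) / (5(5z + 4)) = -43/(5(5z + 4)).
For z > 0 we have 5z + 4 > 5z, so |(2z - 7)/(5z + 4) − (2/5)| = 43/(5(5z + 4)) < 43/(5·5z) = (43/25)/z.
Thus |(2z - 7)/(5z + 4) − (2/5)| < ϵ whenever z > (43/25)/ϵ.
Take N = (43/25)/ϵ. If z > N then |(2z - 7)/(5z + 4) − (2/5)| < (43/25)/z < ϵ.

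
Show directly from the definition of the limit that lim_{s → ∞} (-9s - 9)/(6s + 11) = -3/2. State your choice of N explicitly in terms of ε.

Let ε > 0. We seek N > 0 such that s > N implies |(-9s - 9)/(6s + 11) + 3/2| < ε.
(-9s - 9)/(6s + 11) + 3/2 = (6(-9s - 9) − (-9)(6s + 11)) / (6(6s + 11)) = 45/(6(6s + 11)).
For s > 0 we have 6s + 11 > 6s, so |(-9s - 9)/(6s + 11) + 3/2| = 45/(6(6s + 11)) < 45/(6·6s) = (5/4)/s.
Thus |(-9s - 9)/(6s + 11) + 3/2| < ε whenever s > (5/4)/ε.
Take N = (5/4)/ε. If s > N then |(-9s - 9)/(6s + 11) + 3/2| < (5/4)/s < ε.

N = (5/4)/ε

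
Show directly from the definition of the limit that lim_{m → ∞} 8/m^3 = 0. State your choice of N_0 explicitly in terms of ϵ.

N_0 = (8/ϵ)^{1/3}

Suppose ϵ > 0. For m ≥ 1, |8/m^3 − 0| = 8/m^3.
8/m^3 < ϵ ⇔ m^3 > 8/ϵ ⇔ m > (8/ϵ)^{1/3}.
Take N_0 = (8/ϵ)^{1/3}. Then m > N_0 implies 8/m^3 < ϵ.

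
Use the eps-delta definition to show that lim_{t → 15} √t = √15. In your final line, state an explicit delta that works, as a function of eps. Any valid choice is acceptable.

Fix eps > 0. We want delta > 0 such that 0 < |t − 15| < delta implies |√t − √15| < eps.
Rationalise: √t − √15 = (t − 15)/(√t + √15), so |√t − √15| = |t − 15|/(√t + √15).
Restrict delta ≤ 15 so that |t − 15| < 15 forces t > 0, and then √t + √15 > √15.
Hence |√t − √15| < |t − 15|/√15, which is < eps once |t − 15| < √15·eps.
Take delta = min(15, √15·eps). If 0 < |t − 15| < delta then t > 0 and |√t − √15| < |t − 15|/√15 < eps.

delta = min(15, √15·eps)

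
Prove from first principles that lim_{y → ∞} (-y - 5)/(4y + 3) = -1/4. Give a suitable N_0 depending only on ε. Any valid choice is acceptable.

Let ε > 0 be given. We seek N_0 > 0 such that y > N_0 implies |(-y - 5)/(4y + 3) + 1/4| < ε.
(-y - 5)/(4y + 3) + 1/4 = (4(-y - 5) − (-1)(4y + 3)) / (4(4y + 3)) = -17/(4(4y + 3)).
For y > 0 we have 4y + 3 > 4y, so |(-y - 5)/(4y + 3) + 1/4| = 17/(4(4y + 3)) < 17/(4·4y) = (17/16)/y.
Thus |(-y - 5)/(4y + 3) + 1/4| < ε whenever y > (17/16)/ε.
Take N_0 = (17/16)/ε. If y > N_0 then |(-y - 5)/(4y + 3) + 1/4| < (17/16)/y < ε.

N_0 = (17/16)/ε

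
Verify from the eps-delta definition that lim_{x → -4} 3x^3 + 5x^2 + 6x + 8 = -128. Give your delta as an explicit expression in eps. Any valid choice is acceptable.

Fix eps > 0. We want delta > 0 such that 0 < |x + 4| < delta implies |(3x^3 + 5x^2 + 6x + 8) + 128| < eps.
(3x^3 + 5x^2 + 6x + 8) + 128 = 3x^3 + 5x^2 + 6x + 136 = (x + 4)(3x^2 - 7x + 34).
So |(3x^3 + 5x^2 + 6x + 8) + 128| = |x + 4|·|3x^2 - 7x + 34|.
Assume first that |x + 4| < 2, so |x| < 6. Then |3x^2 - 7x + 34| ≤ 3·6^2 + 7·6 + 34 = 184.
Hence |(3x^3 + 5x^2 + 6x + 8) + 128| ≤ 184|x + 4| < eps provided |x + 4| < eps/184.
Take delta = min(2, eps/184). Then 0 < |x + 4| < delta gives both |x + 4| < 2 and |x + 4| < eps/184, so |(3x^3 + 5x^2 + 6x + 8) + 128| < eps.

delta = min(2, eps/184)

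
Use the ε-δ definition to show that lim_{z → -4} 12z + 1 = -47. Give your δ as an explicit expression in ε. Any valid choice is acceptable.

Let ε > 0 be given. We need δ > 0 so that 0 < |z + 4| < δ implies |(12z + 1) + 47| < ε.
Since (12z + 1) + 47 = 12(z + 4), we have |(12z + 1) + 47| = 12|z + 4|.
So 12|z + 4| < ε exactly when |z + 4| < ε/12.
Take δ = ε/12. If 0 < |z + 4| < δ then |(12z + 1) + 47| = 12|z + 4| < 12·(ε/12) = ε.

δ = ε/12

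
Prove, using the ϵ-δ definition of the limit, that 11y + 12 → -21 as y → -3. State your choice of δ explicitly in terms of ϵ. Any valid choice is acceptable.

Let ϵ > 0 be given. We need δ > 0 so that 0 < |y + 3| < δ implies |(11y + 12) + 21| < ϵ.
|(11y + 12) + 21| = |11y + 33| = 11|y + 3|.
Thus it suffices that |y + 3| < ϵ/11.
Choosing δ = ϵ/11 gives |(11y + 12) + 21| = 11|y + 3| < ϵ whenever |y + 3| < δ.

δ = ϵ/11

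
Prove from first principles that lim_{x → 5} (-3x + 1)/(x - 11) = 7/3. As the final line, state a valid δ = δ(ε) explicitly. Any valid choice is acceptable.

δ = min(3, (9/16)ε)

Let ε > 0 be given. We want δ > 0 with 0 < |x − 5| < δ ⇒ |(-3x + 1)/(x - 11) − (7/3)| < ε.
Combining over a common denominator, (-3x + 1)/(x - 11) − (7/3) = [(-3x + 1)·(-6) − (-14)·(x - 11)] / [(-6)·(x - 11)] = 32(x − 5) / ((-6)(x - 11)).
So |(-3x + 1)/(x - 11) − (7/3)| = 32|x − 5| / (6·|x − 11|).
Require δ ≤ 3, so |x − 11| ≥ |-6| − |x − 5| > 6 − 3 = 3.
Hence |(-3x + 1)/(x - 11) − (7/3)| < 32|x − 5|/(6·3) = (16/9)|x − 5|, which is < ε once |x − 5| < (9/16)ε.
Take δ = min(3, (9/16)ε). Then 0 < |x − 5| < δ forces both bounds, so |(-3x + 1)/(x - 11) − (7/3)| < ε.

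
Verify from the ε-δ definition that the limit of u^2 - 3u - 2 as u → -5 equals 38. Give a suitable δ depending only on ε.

Let ε > 0 be given. We want δ > 0 such that 0 < |u + 5| < δ implies |(u^2 - 3u - 2) − 38| < ε.
(u^2 - 3u - 2) − 38 = u^2 - 3u - 40 = (u + 5)(u - 8).
So |(u^2 - 3u - 2) − 38| = |u + 5|·|u - 8|.
Require δ ≤ 1. Then |u + 5| < 1 gives |u| < 6, and by the triangle inequality |u - 8| ≤ 6 + 8 = 14.
Hence |(u^2 - 3u - 2) − 38| ≤ 14|u + 5| < ε provided |u + 5| < ε/14.
Choosing δ = min(1, ε/14) ensures both conditions, hence |(u^2 - 3u - 2) − 38| < ε.

δ = min(1, ε/14)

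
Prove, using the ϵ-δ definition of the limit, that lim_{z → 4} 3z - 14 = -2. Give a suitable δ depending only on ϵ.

Fix ϵ > 0. We need δ > 0 so that 0 < |z − 4| < δ implies |(3z - 14) + 2| < ϵ.
|(3z - 14) + 2| = |3z - 12| = 3|z − 4|.
Thus it suffices that |z − 4| < ϵ/3.
Take δ = ϵ/3. If 0 < |z − 4| < δ then |(3z - 14) + 2| = 3|z − 4| < 3·(ϵ/3) = ϵ.

δ = ϵ/3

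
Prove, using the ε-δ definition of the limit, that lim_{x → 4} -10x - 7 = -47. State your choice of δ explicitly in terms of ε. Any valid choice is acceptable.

Fix ε > 0. We need δ > 0 so that 0 < |x − 4| < δ implies |(-10x - 7) + 47| < ε.
Since (-10x - 7) + 47 = -10(x − 4), we have |(-10x - 7) + 47| = 10|x − 4|.
So 10|x − 4| < ε exactly when |x − 4| < ε/10.
Take δ = ε/10. If 0 < |x − 4| < δ then |(-10x - 7) + 47| = 10|x − 4| < 10·(ε/10) = ε.

δ = ε/10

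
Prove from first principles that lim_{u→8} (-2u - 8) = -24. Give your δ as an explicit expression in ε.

Fix ε > 0. We need δ > 0 so that 0 < |u − 8| < δ implies |(-2u - 8) + 24| < ε.
Since (-2u - 8) + 24 = -2(u − 8), we have |(-2u - 8) + 24| = 2|u − 8|.
So 2|u − 8| < ε exactly when |u − 8| < ε/2.
Take δ = ε/2. If 0 < |u − 8| < δ then |(-2u - 8) + 24| = 2|u − 8| < 2·(ε/2) = ε.

δ = ε/2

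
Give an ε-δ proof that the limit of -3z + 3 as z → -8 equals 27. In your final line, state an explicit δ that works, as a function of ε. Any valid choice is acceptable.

δ = ε/3

Fix ε > 0. We need δ > 0 so that 0 < |z + 8| < δ implies |(-3z + 3) − 27| < ε.
Since (-3z + 3) − 27 = -3(z + 8), we have |(-3z + 3) − 27| = 3|z + 8|.
Thus it suffices that |z + 8| < ε/3.
Take δ = ε/3. If 0 < |z + 8| < δ then |(-3z + 3) − 27| = 3|z + 8| < 3·(ε/3) = ε.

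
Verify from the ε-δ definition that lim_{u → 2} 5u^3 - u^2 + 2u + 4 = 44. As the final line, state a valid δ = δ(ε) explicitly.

Let ε > 0 be given. We want δ > 0 such that 0 < |u − 2| < δ implies |(5u^3 - u^2 + 2u + 4) − 44| < ε.
(5u^3 - u^2 + 2u + 4) − 44 = 5u^3 - u^2 + 2u - 40 = (u − 2)(5u^2 + 9u + 20).
So |(5u^3 - u^2 + 2u + 4) − 44| = |u − 2|·|5u^2 + 9u + 20|.
Require δ ≤ 2. Then |u − 2| < 2 gives |u| < 4, and by the triangle inequality |5u^2 + 9u + 20| ≤ 5·4^2 + 9·4 + 20 = 136.
Hence |(5u^3 - u^2 + 2u + 4) − 44| ≤ 136|u − 2| < ε provided |u − 2| < ε/136.
Choosing δ = min(2, ε/136) ensures both conditions, hence |(5u^3 - u^2 + 2u + 4) − 44| < ε.

δ = min(2, ε/136)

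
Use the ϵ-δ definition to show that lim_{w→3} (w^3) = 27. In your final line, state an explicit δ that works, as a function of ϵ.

δ = min(1, ϵ/37)

Let ϵ > 0 be given. We seek δ > 0 with 0 < |w − 3| < δ ⇒ |w^3 − 27| < ϵ.
Factor: w^3 − 27 = (w − 3)(w^2 + 3w + 9), so |w^3 − 27| = |w − 3|·|w^2 + 3w + 9|.
Restrict δ ≤ 1. Then |w − 3| < 1 gives |w| < 4, so by the triangle inequality |w^2 + 3w + 9| ≤ 4^2 + 3·4 + 9 = 37.
Hence |w^3 − 27| ≤ 37|w − 3|, which is < ϵ once |w − 3| < ϵ/37.
Take δ = min(1, ϵ/37). If 0 < |w − 3| < δ then both bounds hold and |w^3 − 27| ≤ 37|w − 3| < 37·(ϵ/37) = ϵ.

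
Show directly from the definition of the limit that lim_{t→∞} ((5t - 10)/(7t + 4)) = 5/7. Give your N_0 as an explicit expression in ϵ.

N_0 = (90/49)/ϵ

Let ϵ > 0. We seek N_0 > 0 such that t > N_0 implies |(5t - 10)/(7t + 4) − (5/7)| < ϵ.
(5t - 10)/(7t + 4) − (5/7) = (7(5t - 10) − 5(7t + 4)) / (7(7t + 4)) = -90/(7(7t + 4)).
For t > 0 we have 7t + 4 > 7t, so |(5t - 10)/(7t + 4) − (5/7)| = 90/(7(7t + 4)) < 90/(7·7t) = (90/49)/t.
Thus |(5t - 10)/(7t + 4) − (5/7)| < ϵ whenever t > (90/49)/ϵ.
Take N_0 = (90/49)/ϵ. If t > N_0 then |(5t - 10)/(7t + 4) − (5/7)| < (90/49)/t < ϵ.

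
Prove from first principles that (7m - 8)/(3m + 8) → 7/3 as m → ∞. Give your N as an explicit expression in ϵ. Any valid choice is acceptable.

Let ϵ > 0 be given. For m ≥ 1, |(7m - 8)/(3m + 8) − (7/3)| = |-80|/(3(3m + 8)) = 80/(3(3m + 8)).
Since 3m + 8 ≥ 3m for m ≥ 1, this is ≤ 80/(3·3m) = (80/9)/m.
So |(7m - 8)/(3m + 8) − (7/3)| < ϵ whenever m > (80/9)/ϵ.
Take N = (80/9)/ϵ. If m > N then |(7m - 8)/(3m + 8) − (7/3)| ≤ (80/9)/m < ϵ.

N = (80/9)/ϵ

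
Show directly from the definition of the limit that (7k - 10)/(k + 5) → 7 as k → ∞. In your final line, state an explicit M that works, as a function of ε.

M = 45/ε

Fix ε > 0. For k ≥ 1, |(7k - 10)/(k + 5) − 7| = |-45|/((k + 5)) = 45/((k + 5)).
Since k + 5 ≥ k for k ≥ 1, this is ≤ 45/(k) = 45/k.
So |(7k - 10)/(k + 5) − 7| < ε whenever k > 45/ε.
Take M = 45/ε. If k > M then |(7k - 10)/(k + 5) − 7| ≤ 45/k < ε.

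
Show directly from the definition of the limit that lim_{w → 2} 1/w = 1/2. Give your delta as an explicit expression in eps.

Suppose eps > 0. We seek delta > 0 such that 0 < |w − 2| < delta implies |1/w − (1/2)| < eps.
|1/w − (1/2)| = |2 − w|/(2·|w|) = |w − 2|/(2|w|).
Require delta ≤ 1 so that |w| > 2 − 1 = 1, hence 2|w| > 2.
Then |1/w − (1/2)| < |w − 2|/2, which is < eps when |w − 2| < 2eps.
Take delta = min(1, 2eps). Then 0 < |w − 2| < delta gives both |w − 2| < 1 and |w − 2| < 2eps, so |1/w − (1/2)| < eps.

delta = min(1, 2eps)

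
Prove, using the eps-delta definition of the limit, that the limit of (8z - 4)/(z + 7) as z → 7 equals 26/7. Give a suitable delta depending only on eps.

delta = min(7, (49/30)eps)

Suppose eps > 0. We want delta > 0 with 0 < |z − 7| < delta ⇒ |(8z - 4)/(z + 7) − (26/7)| < eps.
Combining over a common denominator, (8z - 4)/(z + 7) − (26/7) = [(8z - 4)·14 − 52·(z + 7)] / [14·(z + 7)] = 60(z − 7) / (14(z + 7)).
So |(8z - 4)/(z + 7) − (26/7)| = 60|z − 7| / (14·|z + 7|).
Require delta ≤ 7, so |z + 7| ≥ |14| − |z − 7| > 14 − 7 = 7.
Hence |(8z - 4)/(z + 7) − (26/7)| < 60|z − 7|/(14·7) = (30/49)|z − 7|, which is < eps once |z − 7| < (49/30)eps.
Take delta = min(7, (49/30)eps). Then 0 < |z − 7| < delta forces both bounds, so |(8z - 4)/(z + 7) − (26/7)| < eps.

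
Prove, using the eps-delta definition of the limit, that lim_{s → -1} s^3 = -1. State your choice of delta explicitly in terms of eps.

delta = min(2, eps/13)

Suppose eps > 0. We seek delta > 0 with 0 < |s + 1| < delta ⇒ |s^3 + 1| < eps.
Factor: s^3 + 1 = (s + 1)(s^2 - s + 1), so |s^3 + 1| = |s + 1|·|s^2 - s + 1|.
Impose delta ≤ 2 so that |s| < 3; then |s^2 - s + 1| ≤ 13.
Hence |s^3 + 1| ≤ 13|s + 1|, which is < eps once |s + 1| < eps/13.
Take delta = min(2, eps/13). If 0 < |s + 1| < delta then both bounds hold and |s^3 + 1| ≤ 13|s + 1| < 13·(eps/13) = eps.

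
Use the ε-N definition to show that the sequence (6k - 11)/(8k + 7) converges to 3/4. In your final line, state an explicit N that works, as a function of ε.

N = (65/32)/ε

Let ε > 0 be given. For k ≥ 1, |(6k - 11)/(8k + 7) − (3/4)| = |-130|/(8(8k + 7)) = 130/(8(8k + 7)).
Since 8k + 7 ≥ 8k for k ≥ 1, this is ≤ 130/(8·8k) = (65/32)/k.
So |(6k - 11)/(8k + 7) − (3/4)| < ε whenever k > (65/32)/ε.
Take N = (65/32)/ε. If k > N then |(6k - 11)/(8k + 7) − (3/4)| ≤ (65/32)/k < ε.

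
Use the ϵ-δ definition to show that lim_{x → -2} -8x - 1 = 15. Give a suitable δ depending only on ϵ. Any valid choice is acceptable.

δ = ϵ/8

Let ϵ > 0 be given. We need δ > 0 so that 0 < |x + 2| < δ implies |(-8x - 1) − 15| < ϵ.
|(-8x - 1) − 15| = |-8x - 16| = 8|x + 2|.
So 8|x + 2| < ϵ exactly when |x + 2| < ϵ/8.
Choosing δ = ϵ/8 gives |(-8x - 1) − 15| = 8|x + 2| < ϵ whenever |x + 2| < δ.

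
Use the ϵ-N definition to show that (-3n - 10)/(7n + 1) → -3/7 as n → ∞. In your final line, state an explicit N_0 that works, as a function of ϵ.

Let ϵ > 0 be given. For n ≥ 1, |(-3n - 10)/(7n + 1) + 3/7| = |-67|/(7(7n + 1)) = 67/(7(7n + 1)).
Since 7n + 1 ≥ 7n for n ≥ 1, this is ≤ 67/(7·7n) = (67/49)/n.
So |(-3n - 10)/(7n + 1) + 3/7| < ϵ whenever n > (67/49)/ϵ.
Take N_0 = (67/49)/ϵ. If n > N_0 then |(-3n - 10)/(7n + 1) + 3/7| ≤ (67/49)/n < ϵ.

N_0 = (67/49)/ϵ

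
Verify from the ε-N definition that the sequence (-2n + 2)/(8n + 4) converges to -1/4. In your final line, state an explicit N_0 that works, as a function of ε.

Let ε > 0 be given. For n ≥ 1, |(-2n + 2)/(8n + 4) + 1/4| = |24|/(8(8n + 4)) = 24/(8(8n + 4)).
Since 8n + 4 ≥ 8n for n ≥ 1, this is ≤ 24/(8·8n) = (3/8)/n.
So |(-2n + 2)/(8n + 4) + 1/4| < ε whenever n > (3/8)/ε.
Take N_0 = (3/8)/ε. If n > N_0 then |(-2n + 2)/(8n + 4) + 1/4| ≤ (3/8)/n < ε.

N_0 = (3/8)/ε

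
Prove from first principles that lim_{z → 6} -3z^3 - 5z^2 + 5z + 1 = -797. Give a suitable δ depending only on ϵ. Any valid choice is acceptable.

δ = min(2, ϵ/509)

Fix ϵ > 0. We want δ > 0 such that 0 < |z − 6| < δ implies |(-3z^3 - 5z^2 + 5z + 1) + 797| < ϵ.
(-3z^3 - 5z^2 + 5z + 1) + 797 = -3z^3 - 5z^2 + 5z + 798 = (z − 6)(-3z^2 - 23z - 133).
So |(-3z^3 - 5z^2 + 5z + 1) + 797| = |z − 6|·|-3z^2 - 23z - 133|.
Require δ ≤ 2. Then |z − 6| < 2 gives |z| < 8, and by the triangle inequality |-3z^2 - 23z - 133| ≤ 3·8^2 + 23·8 + 133 = 509.
Hence |(-3z^3 - 5z^2 + 5z + 1) + 797| ≤ 509|z − 6| < ϵ provided |z − 6| < ϵ/509.
Take δ = min(2, ϵ/509). Then 0 < |z − 6| < δ gives both |z − 6| < 2 and |z − 6| < ϵ/509, so |(-3z^3 - 5z^2 + 5z + 1) + 797| < ϵ.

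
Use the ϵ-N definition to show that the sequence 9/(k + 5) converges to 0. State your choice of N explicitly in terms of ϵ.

Suppose ϵ > 0. For k ≥ 1, |9/(k + 5) − 0| = 9/(k + 5) ≤ 9/k.
We need 9/k < ϵ, i.e. k > 9/ϵ.
Take N = 9/ϵ. If k > N then |9/(k + 5)| ≤ 9/k < ϵ.

N = 9/ϵ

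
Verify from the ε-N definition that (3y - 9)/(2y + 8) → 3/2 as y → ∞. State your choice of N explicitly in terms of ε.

N = (21/2)/ε

Suppose ε > 0. We seek N > 0 such that y > N implies |(3y - 9)/(2y + 8) − (3/2)| < ε.
(3y - 9)/(2y + 8) − (3/2) = (2(3y - 9) − 3(2y + 8)) / (2(2y + 8)) = -42/(2(2y + 8)).
For y > 0 we have 2y + 8 > 2y, so |(3y - 9)/(2y + 8) − (3/2)| = 42/(2(2y + 8)) < 42/(2·2y) = (21/2)/y.
Thus |(3y - 9)/(2y + 8) − (3/2)| < ε whenever y > (21/2)/ε.
Take N = (21/2)/ε. If y > N then |(3y - 9)/(2y + 8) − (3/2)| < (21/2)/y < ε.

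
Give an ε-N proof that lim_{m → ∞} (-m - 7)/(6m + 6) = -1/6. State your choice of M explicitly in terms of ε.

M = 1/ε

Suppose ε > 0. For m ≥ 1, |(-m - 7)/(6m + 6) + 1/6| = |-36|/(6(6m + 6)) = 36/(6(6m + 6)).
Since 6m + 6 ≥ 6m for m ≥ 1, this is ≤ 36/(6·6m) = 1/m.
So |(-m - 7)/(6m + 6) + 1/6| < ε whenever m > 1/ε.
Take M = 1/ε. If m > M then |(-m - 7)/(6m + 6) + 1/6| ≤ 1/m < ε.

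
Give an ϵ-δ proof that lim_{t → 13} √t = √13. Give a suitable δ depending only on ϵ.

δ = min(13, √13·ϵ)

Fix ϵ > 0. We want δ > 0 such that 0 < |t − 13| < δ implies |√t − √13| < ϵ.
Multiplying by the conjugate, |√t − √13| = |t − 13|/(√t + √13).
Restrict δ ≤ 13 so that |t − 13| < 13 forces t > 0, and then √t + √13 > √13.
Hence |√t − √13| < |t − 13|/√13, which is < ϵ once |t − 13| < √13·ϵ.
Take δ = min(13, √13·ϵ). If 0 < |t − 13| < δ then t > 0 and |√t − √13| < |t − 13|/√13 < ϵ.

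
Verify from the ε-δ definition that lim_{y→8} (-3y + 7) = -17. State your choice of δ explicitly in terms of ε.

δ = ε/3

Suppose ε > 0. We need δ > 0 so that 0 < |y − 8| < δ implies |(-3y + 7) + 17| < ε.
|(-3y + 7) + 17| = |-3y + 24| = 3|y − 8|.
So 3|y − 8| < ε exactly when |y − 8| < ε/3.
Take δ = ε/3. If 0 < |y − 8| < δ then |(-3y + 7) + 17| = 3|y − 8| < 3·(ε/3) = ε.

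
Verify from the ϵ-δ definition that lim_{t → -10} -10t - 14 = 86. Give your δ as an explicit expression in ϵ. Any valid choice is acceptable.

δ = ϵ/10

Suppose ϵ > 0. We need δ > 0 so that 0 < |t + 10| < δ implies |(-10t - 14) − 86| < ϵ.
Since (-10t - 14) − 86 = -10(t + 10), we have |(-10t - 14) − 86| = 10|t + 10|.
So 10|t + 10| < ϵ exactly when |t + 10| < ϵ/10.
Take δ = ϵ/10. If 0 < |t + 10| < δ then |(-10t - 14) − 86| = 10|t + 10| < 10·(ϵ/10) = ϵ.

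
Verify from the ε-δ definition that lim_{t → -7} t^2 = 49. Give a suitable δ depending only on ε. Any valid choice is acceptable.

Let ε > 0 be given. We seek δ > 0 with 0 < |t + 7| < δ ⇒ |t^2 − 49| < ε.
Factor: t^2 − 49 = (t + 7)(t - 7), so |t^2 − 49| = |t + 7|·|t - 7|.
Restrict δ ≤ 2. Then |t + 7| < 2 gives |t| < 9, so by the triangle inequality |t - 7| ≤ 9 + 7 = 16.
Hence |t^2 − 49| ≤ 16|t + 7|, which is < ε once |t + 7| < ε/16.
Take δ = min(2, ε/16). If 0 < |t + 7| < δ then both bounds hold and |t^2 − 49| ≤ 16|t + 7| < 16·(ε/16) = ε.

δ = min(2, ε/16)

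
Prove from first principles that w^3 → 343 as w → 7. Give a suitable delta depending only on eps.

Let eps > 0. We seek delta > 0 with 0 < |w − 7| < delta ⇒ |w^3 − 343| < eps.
Factor: w^3 − 343 = (w − 7)(w^2 + 7w + 49), so |w^3 − 343| = |w − 7|·|w^2 + 7w + 49|.
Restrict delta ≤ 1. Then |w − 7| < 1 gives |w| < 8, so by the triangle inequality |w^2 + 7w + 49| ≤ 8^2 + 7·8 + 49 = 169.
Hence |w^3 − 343| ≤ 169|w − 7|, which is < eps once |w − 7| < eps/169.
Take delta = min(1, eps/169). If 0 < |w − 7| < delta then both bounds hold and |w^3 − 343| ≤ 169|w − 7| < 169·(eps/169) = eps.

delta = min(1, eps/169)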